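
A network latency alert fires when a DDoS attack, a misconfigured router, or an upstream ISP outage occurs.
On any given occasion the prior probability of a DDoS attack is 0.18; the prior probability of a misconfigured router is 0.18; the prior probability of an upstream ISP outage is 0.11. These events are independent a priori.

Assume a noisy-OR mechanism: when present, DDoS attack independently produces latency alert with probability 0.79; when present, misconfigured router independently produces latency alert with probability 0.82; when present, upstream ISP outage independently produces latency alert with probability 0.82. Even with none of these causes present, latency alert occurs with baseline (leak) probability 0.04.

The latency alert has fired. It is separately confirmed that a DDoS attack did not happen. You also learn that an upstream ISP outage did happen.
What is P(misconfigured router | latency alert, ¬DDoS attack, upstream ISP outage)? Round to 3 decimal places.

P(misconfigured router | latency alert, ¬DDoS attack, upstream ISP outage) ≈ 0.205

Under noisy-OR, P(latency alert | causes) = 1 − (1−0.04)·∏(1−qᵢ) over the active causes.
Sum P(latency alert|·) weighted by the priors over both values of misconfigured router:
  P(latency alert | ¬DDoS attack, upstream ISP outage) = 0.8272·0.82 + 0.968896·0.18
        = 0.678304 + 0.174401 = 0.852705
Keeping only the misconfigured router-present terms gives 0.174401, so
  P(misconfigured router | latency alert, ¬DDoS attack, upstream ISP outage) = 0.174401 / 0.852705 ≈ 0.205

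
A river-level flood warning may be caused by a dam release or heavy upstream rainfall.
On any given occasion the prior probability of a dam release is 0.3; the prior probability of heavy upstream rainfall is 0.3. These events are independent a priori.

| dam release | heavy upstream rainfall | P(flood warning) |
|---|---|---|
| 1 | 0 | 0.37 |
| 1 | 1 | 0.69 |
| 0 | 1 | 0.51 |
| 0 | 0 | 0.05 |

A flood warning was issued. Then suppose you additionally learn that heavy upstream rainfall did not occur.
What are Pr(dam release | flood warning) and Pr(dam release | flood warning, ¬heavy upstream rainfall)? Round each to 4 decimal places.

P(flood warning) = 0.05·0.7·0.7 + 0.51·0.7·0.3 + 0.37·0.3·0.7 + 0.69·0.3·0.3 = 0.024500 + 0.107100 + 0.077700 + 0.062100 = 0.271400
Restricting to configurations with dam release present: 0.077700 + 0.062100 = 0.139800.
P(dam release | flood warning) = 0.139800 / 0.271400 ≈ 0.5151

Now also conditioning on heavy upstream rainfall≠true:
Numerator (weight on configurations with dam release): 0.37*0.3 = 0.111000
Normalizer over all consistent configurations: 0.05*0.7 + 0.37*0.3 = 0.146000
Posterior = 0.111000 / 0.146000 ≈ 0.7603

Pr(dam release | flood warning) ≈ 0.5151; Pr(dam release | flood warning, ¬heavy upstream rainfall) ≈ 0.7603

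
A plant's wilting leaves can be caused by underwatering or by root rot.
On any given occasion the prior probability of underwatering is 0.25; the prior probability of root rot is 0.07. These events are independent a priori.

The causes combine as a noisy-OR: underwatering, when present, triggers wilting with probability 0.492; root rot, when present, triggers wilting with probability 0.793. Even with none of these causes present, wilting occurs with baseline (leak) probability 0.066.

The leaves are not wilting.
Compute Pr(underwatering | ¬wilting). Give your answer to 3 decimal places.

Pr(underwatering | ¬wilting) ≈ 0.145

Under noisy-OR, P(wilting | causes) = 1 − (1−0.066)·∏(1−qᵢ) over the active causes.
Enumerate the 4 (underwatering, root rot) configurations and weight by the priors:
  P(¬wilting) = 0.934·0.75·0.93 + 0.193338·0.75·0.07 + 0.474472·0.25·0.93 + 0.098216·0.25·0.07
        = 0.651465 + 0.010150 + 0.110315 + 0.001719 = 0.773649
Configurations with underwatering contribute 0.112034, so
  P(underwatering | ¬wilting) = 0.112034 / 0.773649 ≈ 0.145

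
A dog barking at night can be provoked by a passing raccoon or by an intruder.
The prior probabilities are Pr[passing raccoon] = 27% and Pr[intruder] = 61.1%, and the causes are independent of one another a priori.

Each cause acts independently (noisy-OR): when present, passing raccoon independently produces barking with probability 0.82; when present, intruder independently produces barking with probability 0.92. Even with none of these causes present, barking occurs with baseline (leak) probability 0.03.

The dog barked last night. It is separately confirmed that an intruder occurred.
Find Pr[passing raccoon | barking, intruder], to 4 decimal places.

Pr[passing raccoon | barking, intruder] ≈ 0.2833

Under noisy-OR, P(barking | causes) = 1 − (1−0.03)·∏(1−qᵢ) over the active causes.
Numerator (weight on configurations with passing raccoon): 0.986032·0.27 = 0.266229
The normalizing constant is 0.9224·0.73 + 0.986032·0.27 = 0.939581
P(passing raccoon | barking, intruder) = 0.266229/0.939581 ≈ 0.2833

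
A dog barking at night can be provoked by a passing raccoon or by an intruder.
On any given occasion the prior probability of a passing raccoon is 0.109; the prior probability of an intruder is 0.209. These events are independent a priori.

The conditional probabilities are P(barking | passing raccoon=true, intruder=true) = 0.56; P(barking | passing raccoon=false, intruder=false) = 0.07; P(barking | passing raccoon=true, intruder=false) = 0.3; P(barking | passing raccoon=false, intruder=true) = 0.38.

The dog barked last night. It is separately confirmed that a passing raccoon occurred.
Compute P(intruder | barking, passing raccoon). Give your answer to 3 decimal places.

P(intruder | barking, passing raccoon) ≈ 0.330

Enumerate both values of intruder and weight by the priors:
  P(barking | passing raccoon) = 0.3*0.791 + 0.56*0.209
        = 0.237300 + 0.117040 = 0.354340
Configurations with intruder contribute 0.117040, so
  P(intruder | barking, passing raccoon) = 0.117040 / 0.354340 ≈ 0.330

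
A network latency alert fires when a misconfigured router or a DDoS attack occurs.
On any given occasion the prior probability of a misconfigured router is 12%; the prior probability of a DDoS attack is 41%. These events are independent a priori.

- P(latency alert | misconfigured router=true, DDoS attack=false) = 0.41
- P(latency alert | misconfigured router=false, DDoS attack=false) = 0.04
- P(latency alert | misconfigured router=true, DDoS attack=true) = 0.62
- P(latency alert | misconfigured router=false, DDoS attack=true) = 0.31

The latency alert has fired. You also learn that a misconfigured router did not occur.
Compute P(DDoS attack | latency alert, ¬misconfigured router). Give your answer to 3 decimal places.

P(DDoS attack | latency alert, ¬misconfigured router) ≈ 0.843

P(latency alert | ¬misconfigured router) = 0.04×0.59 + 0.31×0.41 = 0.023600 + 0.127100 = 0.150700
Restricting to configurations with DDoS attack present: 0.31×0.41 = 0.127100.
Hence the posterior is 0.127100/0.150700 ≈ 0.843.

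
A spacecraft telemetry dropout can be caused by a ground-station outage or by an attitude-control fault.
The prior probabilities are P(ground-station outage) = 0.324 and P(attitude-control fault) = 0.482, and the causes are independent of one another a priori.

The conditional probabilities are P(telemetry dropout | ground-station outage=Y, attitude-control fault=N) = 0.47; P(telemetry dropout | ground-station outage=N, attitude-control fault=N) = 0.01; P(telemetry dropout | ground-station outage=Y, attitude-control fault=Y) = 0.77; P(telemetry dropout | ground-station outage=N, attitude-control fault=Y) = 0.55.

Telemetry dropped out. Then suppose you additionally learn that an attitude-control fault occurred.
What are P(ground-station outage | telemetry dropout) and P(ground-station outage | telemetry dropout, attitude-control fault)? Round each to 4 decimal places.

Weight on ground-station outage=true, given the evidence: 0.078881 + 0.120249 = 0.199130
The normalizing constant is 0.01·0.676·0.518 + 0.55·0.676·0.482 + 0.47·0.324·0.518 + 0.77·0.324·0.482 = 0.381840
Posterior = 0.199130 / 0.381840 ≈ 0.5215

With the extra evidence:
For the numerator, keep only ground-station outage=true terms: 0.77·0.324 = 0.249480
The normalizing constant is 0.55·0.676 + 0.77·0.324 = 0.621280
P(ground-station outage | telemetry dropout, attitude-control fault) = 0.249480/0.621280 ≈ 0.4016

P(ground-station outage | telemetry dropout) ≈ 0.5215; P(ground-station outage | telemetry dropout, attitude-control fault) ≈ 0.4016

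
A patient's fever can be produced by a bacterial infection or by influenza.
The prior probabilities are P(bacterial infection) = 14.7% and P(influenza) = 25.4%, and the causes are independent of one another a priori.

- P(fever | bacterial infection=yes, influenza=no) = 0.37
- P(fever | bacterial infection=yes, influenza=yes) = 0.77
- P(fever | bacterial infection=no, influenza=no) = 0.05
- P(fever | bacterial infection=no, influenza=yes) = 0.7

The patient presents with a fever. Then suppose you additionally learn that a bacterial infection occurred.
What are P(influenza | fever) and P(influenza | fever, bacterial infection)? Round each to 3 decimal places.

Numerator (weight on configurations with influenza): 0.151663 + 0.028750 = 0.180413
Denominator P(fever): 0.05*0.853*0.746 + 0.7*0.853*0.254 + 0.37*0.147*0.746 + 0.77*0.147*0.254 = 0.252805
P(influenza | fever) = 0.180413/0.252805 ≈ 0.714

Now also conditioning on bacterial infection=true:
P(fever | bacterial infection) = 0.37*0.746 + 0.77*0.254 = 0.276020 + 0.195580 = 0.471600
Restricting to configurations with influenza present: 0.77*0.254 = 0.195580.
Hence the posterior is 0.195580/0.471600 ≈ 0.415.
— bacterial infection explains away the evidence for influenza.

P(influenza | fever) ≈ 0.714; P(influenza | fever, bacterial infection) ≈ 0.415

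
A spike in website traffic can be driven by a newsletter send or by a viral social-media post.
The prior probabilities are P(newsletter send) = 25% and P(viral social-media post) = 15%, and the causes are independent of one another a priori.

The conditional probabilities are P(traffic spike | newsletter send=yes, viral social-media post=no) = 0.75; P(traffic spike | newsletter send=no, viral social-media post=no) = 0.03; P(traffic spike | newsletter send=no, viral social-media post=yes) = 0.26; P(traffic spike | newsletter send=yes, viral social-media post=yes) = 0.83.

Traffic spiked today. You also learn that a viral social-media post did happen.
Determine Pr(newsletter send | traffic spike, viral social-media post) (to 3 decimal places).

Numerator (weight on configurations with newsletter send): 0.83×0.25 = 0.207500
The normalizing constant is 0.26×0.75 + 0.83×0.25 = 0.402500
Posterior = 0.207500 / 0.402500 ≈ 0.516

Pr(newsletter send | traffic spike, viral social-media post) ≈ 0.516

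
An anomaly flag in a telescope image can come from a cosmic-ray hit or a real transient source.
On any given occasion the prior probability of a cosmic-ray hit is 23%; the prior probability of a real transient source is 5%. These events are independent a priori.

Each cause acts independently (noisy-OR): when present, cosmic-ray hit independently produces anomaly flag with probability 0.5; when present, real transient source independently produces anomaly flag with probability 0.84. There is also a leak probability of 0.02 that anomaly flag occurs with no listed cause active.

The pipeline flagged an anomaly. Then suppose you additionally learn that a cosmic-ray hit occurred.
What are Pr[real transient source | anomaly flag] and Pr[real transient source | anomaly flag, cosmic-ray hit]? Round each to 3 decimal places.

Under noisy-OR, P(anomaly flag | causes) = 1 − (1−0.02)·∏(1−qᵢ) over the active causes.
For the numerator, keep only real transient source=true terms: 0.032463 + 0.010598 = 0.043061
Denominator P(anomaly flag): 0.02×0.77×0.95 + 0.8432×0.77×0.05 + 0.51×0.23×0.95 + 0.9216×0.23×0.05 = 0.169126
Posterior = 0.043061 / 0.169126 ≈ 0.255

Now condition on the additional information:
By total probability over both values of real transient source:
  P(anomaly flag | cosmic-ray hit) = 0.51·0.95 + 0.9216·0.05
        = 0.484500 + 0.046080 = 0.530580
The terms with real transient source present sum to 0.046080, so
  P(real transient source | anomaly flag, cosmic-ray hit) = 0.046080 / 0.530580 ≈ 0.087
— cosmic-ray hit explains away the evidence for real transient source.

Pr[real transient source | anomaly flag] ≈ 0.255; Pr[real transient source | anomaly flag, cosmic-ray hit] ≈ 0.087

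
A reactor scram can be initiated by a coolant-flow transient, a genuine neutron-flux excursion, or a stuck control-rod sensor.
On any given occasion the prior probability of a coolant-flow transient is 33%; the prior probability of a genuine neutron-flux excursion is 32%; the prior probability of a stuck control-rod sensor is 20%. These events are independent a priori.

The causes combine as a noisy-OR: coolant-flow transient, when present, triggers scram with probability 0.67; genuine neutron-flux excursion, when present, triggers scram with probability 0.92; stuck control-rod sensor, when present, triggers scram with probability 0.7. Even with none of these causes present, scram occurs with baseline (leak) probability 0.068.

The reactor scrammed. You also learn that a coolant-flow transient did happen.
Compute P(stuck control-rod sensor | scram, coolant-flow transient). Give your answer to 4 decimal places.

P(stuck control-rod sensor | scram, coolant-flow transient) ≈ 0.2299

Under noisy-OR, P(scram | causes) = 1 − (1−0.068)·∏(1−qᵢ) over the active causes.
Numerator (weight on configurations with stuck control-rod sensor): 0.123452 + 0.063528 = 0.186980
Normalizer over all consistent configurations: 0.69244*0.68*0.8 + 0.907732*0.68*0.2 + 0.975395*0.32*0.8 + 0.992619*0.32*0.2 = 0.813368
P(stuck control-rod sensor | scram, coolant-flow transient) = 0.186980/0.813368 ≈ 0.2299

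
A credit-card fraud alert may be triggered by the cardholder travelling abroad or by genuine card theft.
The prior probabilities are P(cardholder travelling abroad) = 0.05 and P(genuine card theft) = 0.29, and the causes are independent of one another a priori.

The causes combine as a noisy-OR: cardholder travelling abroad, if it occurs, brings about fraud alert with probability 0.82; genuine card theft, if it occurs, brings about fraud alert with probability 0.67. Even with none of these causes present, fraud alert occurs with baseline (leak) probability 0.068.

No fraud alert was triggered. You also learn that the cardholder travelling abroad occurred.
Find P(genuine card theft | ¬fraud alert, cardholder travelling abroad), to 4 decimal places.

Under noisy-OR, P(fraud alert | causes) = 1 − (1−0.068)·∏(1−qᵢ) over the active causes.
P(¬fraud alert | cardholder travelling abroad) = 0.16776×0.71 + 0.055361×0.29 = 0.119110 + 0.016055 = 0.135165
Of this, 0.016055 comes from 0.055361×0.29 (the genuine card theft=true cases).
P(genuine card theft | ¬fraud alert, cardholder travelling abroad) = 0.016055 / 0.135165 ≈ 0.1188

P(genuine card theft | ¬fraud alert, cardholder travelling abroad) ≈ 0.1188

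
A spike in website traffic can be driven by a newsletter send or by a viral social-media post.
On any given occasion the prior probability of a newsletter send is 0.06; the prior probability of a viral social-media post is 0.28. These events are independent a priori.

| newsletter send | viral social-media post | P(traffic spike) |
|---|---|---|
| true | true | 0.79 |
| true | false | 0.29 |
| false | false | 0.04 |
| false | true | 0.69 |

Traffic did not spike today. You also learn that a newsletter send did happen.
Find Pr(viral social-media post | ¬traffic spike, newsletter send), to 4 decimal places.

Pr(viral social-media post | ¬traffic spike, newsletter send) ≈ 0.1032

Numerator (weight on configurations with viral social-media post): 0.21*0.28 = 0.058800
Denominator P(¬traffic spike | newsletter send): 0.71*0.72 + 0.21*0.28 = 0.570000
P(viral social-media post | ¬traffic spike, newsletter send) = 0.058800/0.570000 ≈ 0.1032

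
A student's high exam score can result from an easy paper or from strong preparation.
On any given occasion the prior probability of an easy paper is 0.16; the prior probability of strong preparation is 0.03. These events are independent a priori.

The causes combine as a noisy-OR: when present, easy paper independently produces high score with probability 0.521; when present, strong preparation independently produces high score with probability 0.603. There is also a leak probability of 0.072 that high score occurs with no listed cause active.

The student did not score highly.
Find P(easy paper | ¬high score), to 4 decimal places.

Under noisy-OR, P(high score | causes) = 1 − (1−0.072)·∏(1−qᵢ) over the active causes.
Enumerate the 4 (easy paper, strong preparation) configurations and weight by the priors:
  P(¬high score) = 0.928*0.84*0.97 + 0.368416*0.84*0.03 + 0.444512*0.16*0.97 + 0.176471*0.16*0.03
        = 0.756134 + 0.009284 + 0.068988 + 0.000847 = 0.835253
Configurations with easy paper contribute 0.069835, so
  P(easy paper | ¬high score) = 0.069835 / 0.835253 ≈ 0.0836

P(easy paper | ¬high score) ≈ 0.0836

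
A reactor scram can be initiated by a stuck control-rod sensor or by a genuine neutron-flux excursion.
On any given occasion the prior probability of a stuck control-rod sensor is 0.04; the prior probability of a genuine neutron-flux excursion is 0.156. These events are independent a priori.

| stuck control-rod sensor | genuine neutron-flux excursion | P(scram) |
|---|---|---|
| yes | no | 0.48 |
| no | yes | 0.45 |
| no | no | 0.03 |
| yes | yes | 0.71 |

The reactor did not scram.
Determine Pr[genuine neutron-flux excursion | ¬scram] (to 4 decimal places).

Sum P(¬scram|·) weighted by the priors over the 4 (stuck control-rod sensor, genuine neutron-flux excursion) configurations:
  P(¬scram) = 0.97*0.96*0.844 + 0.55*0.96*0.156 + 0.52*0.04*0.844 + 0.29*0.04*0.156
        = 0.785933 + 0.082368 + 0.017555 + 0.001810 = 0.887666
Keeping only the genuine neutron-flux excursion-present terms gives 0.084178, so
  P(genuine neutron-flux excursion | ¬scram) = 0.084178 / 0.887666 ≈ 0.0948

Pr[genuine neutron-flux excursion | ¬scram] ≈ 0.0948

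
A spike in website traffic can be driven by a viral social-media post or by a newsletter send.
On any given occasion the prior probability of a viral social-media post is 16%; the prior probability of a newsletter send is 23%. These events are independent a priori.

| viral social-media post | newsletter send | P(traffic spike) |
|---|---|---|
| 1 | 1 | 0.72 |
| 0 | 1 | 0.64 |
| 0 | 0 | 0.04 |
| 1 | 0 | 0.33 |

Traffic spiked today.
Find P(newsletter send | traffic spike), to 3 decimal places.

By total probability over the 4 (viral social-media post, newsletter send) configurations:
  P(traffic spike) = 0.04×0.84×0.77 + 0.64×0.84×0.23 + 0.33×0.16×0.77 + 0.72×0.16×0.23
        = 0.025872 + 0.123648 + 0.040656 + 0.026496 = 0.216672
Configurations with newsletter send contribute 0.150144, so
  P(newsletter send | traffic spike) = 0.150144 / 0.216672 ≈ 0.693

P(newsletter send | traffic spike) ≈ 0.693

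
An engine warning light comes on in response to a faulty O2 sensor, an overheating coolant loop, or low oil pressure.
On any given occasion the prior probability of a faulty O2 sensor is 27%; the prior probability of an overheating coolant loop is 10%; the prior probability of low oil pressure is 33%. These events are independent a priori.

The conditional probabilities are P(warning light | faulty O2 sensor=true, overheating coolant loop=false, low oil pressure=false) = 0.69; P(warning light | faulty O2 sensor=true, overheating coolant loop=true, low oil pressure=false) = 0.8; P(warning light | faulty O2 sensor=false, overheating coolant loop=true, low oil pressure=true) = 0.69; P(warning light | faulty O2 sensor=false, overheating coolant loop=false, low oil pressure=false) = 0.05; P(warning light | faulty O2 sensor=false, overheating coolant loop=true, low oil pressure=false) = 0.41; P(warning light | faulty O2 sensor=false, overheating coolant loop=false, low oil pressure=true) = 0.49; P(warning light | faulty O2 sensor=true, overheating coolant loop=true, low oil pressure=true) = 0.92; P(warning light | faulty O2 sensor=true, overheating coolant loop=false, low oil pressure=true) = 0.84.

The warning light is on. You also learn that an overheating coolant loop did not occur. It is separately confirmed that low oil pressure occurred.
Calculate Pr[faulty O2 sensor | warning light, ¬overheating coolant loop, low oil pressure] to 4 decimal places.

Pr[faulty O2 sensor | warning light, ¬overheating coolant loop, low oil pressure] ≈ 0.3880

By total probability over both values of faulty O2 sensor:
  P(warning light | ¬overheating coolant loop, low oil pressure) = 0.49*0.73 + 0.84*0.27
        = 0.357700 + 0.226800 = 0.584500
The terms with faulty O2 sensor present sum to 0.226800, so
  P(faulty O2 sensor | warning light, ¬overheating coolant loop, low oil pressure) = 0.226800 / 0.584500 ≈ 0.3880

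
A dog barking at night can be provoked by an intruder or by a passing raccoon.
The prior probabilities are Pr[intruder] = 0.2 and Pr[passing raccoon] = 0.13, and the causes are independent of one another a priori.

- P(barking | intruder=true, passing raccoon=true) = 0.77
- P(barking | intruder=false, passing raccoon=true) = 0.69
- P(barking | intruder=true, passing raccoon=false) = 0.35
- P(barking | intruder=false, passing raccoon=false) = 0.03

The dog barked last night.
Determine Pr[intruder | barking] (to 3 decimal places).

Enumerate the 4 (intruder, passing raccoon) configurations and weight by the priors:
  P(barking) = 0.03×0.8×0.87 + 0.69×0.8×0.13 + 0.35×0.2×0.87 + 0.77×0.2×0.13
        = 0.020880 + 0.071760 + 0.060900 + 0.020020 = 0.173560
Configurations with intruder contribute 0.080920, so
  P(intruder | barking) = 0.080920 / 0.173560 ≈ 0.466

Pr[intruder | barking] ≈ 0.466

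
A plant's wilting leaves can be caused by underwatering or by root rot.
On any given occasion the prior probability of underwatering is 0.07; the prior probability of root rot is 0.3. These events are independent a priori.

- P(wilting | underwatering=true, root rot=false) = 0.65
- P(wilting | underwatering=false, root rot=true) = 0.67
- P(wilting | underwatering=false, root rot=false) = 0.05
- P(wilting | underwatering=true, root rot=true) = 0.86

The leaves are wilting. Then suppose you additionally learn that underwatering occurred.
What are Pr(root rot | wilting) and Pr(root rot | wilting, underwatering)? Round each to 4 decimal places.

Numerator (weight on configurations with root rot): 0.186930 + 0.018060 = 0.204990
The normalizing constant is 0.05*0.93*0.7 + 0.67*0.93*0.3 + 0.65*0.07*0.7 + 0.86*0.07*0.3 = 0.269390
Posterior = 0.204990 / 0.269390 ≈ 0.7609

With the extra evidence:
Numerator (weight on configurations with root rot): 0.86×0.3 = 0.258000
The normalizing constant is 0.65×0.7 + 0.86×0.3 = 0.713000
Posterior = 0.258000 / 0.713000 ≈ 0.3619

Pr(root rot | wilting) ≈ 0.7609; Pr(root rot | wilting, underwatering) ≈ 0.3619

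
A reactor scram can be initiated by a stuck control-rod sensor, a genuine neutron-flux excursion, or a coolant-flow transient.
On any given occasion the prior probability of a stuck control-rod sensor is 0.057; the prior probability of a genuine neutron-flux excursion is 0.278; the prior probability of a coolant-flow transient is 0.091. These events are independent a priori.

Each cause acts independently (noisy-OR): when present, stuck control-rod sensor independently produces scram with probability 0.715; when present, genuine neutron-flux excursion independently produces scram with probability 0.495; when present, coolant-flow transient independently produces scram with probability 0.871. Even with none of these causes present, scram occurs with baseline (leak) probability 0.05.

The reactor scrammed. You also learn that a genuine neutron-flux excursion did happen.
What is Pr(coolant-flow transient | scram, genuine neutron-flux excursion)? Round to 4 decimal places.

Under noisy-OR, P(scram | causes) = 1 − (1−0.05)·∏(1−qᵢ) over the active causes.
Sum P(scram|·) weighted by the priors over the 4 (stuck control-rod sensor, coolant-flow transient) configurations:
  P(scram | genuine neutron-flux excursion) = 0.52025·0.943·0.909 + 0.938112·0.943·0.091 + 0.863271·0.057·0.909 + 0.982362·0.057·0.091
        = 0.445952 + 0.080502 + 0.044729 + 0.005096 = 0.576279
Configurations with coolant-flow transient contribute 0.085598, so
  P(coolant-flow transient | scram, genuine neutron-flux excursion) = 0.085598 / 0.576279 ≈ 0.1485

Pr(coolant-flow transient | scram, genuine neutron-flux excursion) ≈ 0.1485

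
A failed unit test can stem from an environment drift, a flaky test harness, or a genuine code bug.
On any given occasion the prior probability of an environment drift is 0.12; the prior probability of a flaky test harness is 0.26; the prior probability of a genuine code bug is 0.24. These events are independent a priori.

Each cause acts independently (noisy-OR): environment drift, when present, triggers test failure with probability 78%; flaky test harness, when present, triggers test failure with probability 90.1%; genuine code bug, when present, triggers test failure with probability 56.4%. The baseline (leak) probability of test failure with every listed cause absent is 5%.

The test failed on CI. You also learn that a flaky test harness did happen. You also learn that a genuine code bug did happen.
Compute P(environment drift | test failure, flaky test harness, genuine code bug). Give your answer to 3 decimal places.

P(environment drift | test failure, flaky test harness, genuine code bug) ≈ 0.124

Under noisy-OR, P(test failure | causes) = 1 − (1−0.05)·∏(1−qᵢ) over the active causes.
Numerator (weight on configurations with environment drift): 0.990979·0.12 = 0.118917
Normalizer over all consistent configurations: 0.958994·0.88 + 0.990979·0.12 = 0.962832
Posterior = 0.118917 / 0.962832 ≈ 0.124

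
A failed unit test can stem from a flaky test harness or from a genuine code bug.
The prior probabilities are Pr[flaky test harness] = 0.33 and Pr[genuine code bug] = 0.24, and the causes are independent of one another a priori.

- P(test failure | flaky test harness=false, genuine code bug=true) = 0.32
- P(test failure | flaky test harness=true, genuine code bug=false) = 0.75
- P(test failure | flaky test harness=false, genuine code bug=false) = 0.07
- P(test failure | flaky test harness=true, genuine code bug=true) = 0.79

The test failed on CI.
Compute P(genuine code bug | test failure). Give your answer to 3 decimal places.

P(genuine code bug | test failure) ≈ 0.338

By total probability over the 4 (flaky test harness, genuine code bug) configurations:
  P(test failure) = 0.07·0.67·0.76 + 0.32·0.67·0.24 + 0.75·0.33·0.76 + 0.79·0.33·0.24
        = 0.035644 + 0.051456 + 0.188100 + 0.062568 = 0.337768
Configurations with genuine code bug contribute 0.114024, so
  P(genuine code bug | test failure) = 0.114024 / 0.337768 ≈ 0.338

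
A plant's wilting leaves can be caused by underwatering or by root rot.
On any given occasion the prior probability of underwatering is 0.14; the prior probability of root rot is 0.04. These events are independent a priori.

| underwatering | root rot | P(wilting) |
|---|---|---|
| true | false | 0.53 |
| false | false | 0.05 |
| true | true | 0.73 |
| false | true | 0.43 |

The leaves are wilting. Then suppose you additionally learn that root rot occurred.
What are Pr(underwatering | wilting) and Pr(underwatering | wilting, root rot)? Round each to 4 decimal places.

Pr(underwatering | wilting) ≈ 0.5732; Pr(underwatering | wilting, root rot) ≈ 0.2165

Enumerate the 4 (underwatering, root rot) configurations and weight by the priors:
  P(wilting) = 0.05·0.86·0.96 + 0.43·0.86·0.04 + 0.53·0.14·0.96 + 0.73·0.14·0.04
        = 0.041280 + 0.014792 + 0.071232 + 0.004088 = 0.131392
The terms with underwatering present sum to 0.075320, so
  P(underwatering | wilting) = 0.075320 / 0.131392 ≈ 0.5732

With the extra evidence:
Enumerate both values of underwatering and weight by the priors:
  P(wilting | root rot) = 0.43*0.86 + 0.73*0.14
        = 0.369800 + 0.102200 = 0.472000
Keeping only the underwatering-present terms gives 0.102200, so
  P(underwatering | wilting, root rot) = 0.102200 / 0.472000 ≈ 0.2165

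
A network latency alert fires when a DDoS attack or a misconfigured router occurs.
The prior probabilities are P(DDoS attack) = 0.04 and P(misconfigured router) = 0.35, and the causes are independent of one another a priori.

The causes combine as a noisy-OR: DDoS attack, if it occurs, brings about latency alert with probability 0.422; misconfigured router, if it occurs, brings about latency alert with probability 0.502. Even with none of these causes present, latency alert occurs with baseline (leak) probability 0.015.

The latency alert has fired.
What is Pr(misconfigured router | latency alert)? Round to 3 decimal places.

Under noisy-OR, P(latency alert | causes) = 1 − (1−0.015)·∏(1−qᵢ) over the active causes.
Numerator (weight on configurations with misconfigured router): 0.171182 + 0.010031 = 0.181213
Normalizer over all consistent configurations: 0.015×0.96×0.65 + 0.50947×0.96×0.35 + 0.43067×0.04×0.65 + 0.716474×0.04×0.35 = 0.201770
P(misconfigured router | latency alert) = 0.181213/0.201770 ≈ 0.898

Pr(misconfigured router | latency alert) ≈ 0.898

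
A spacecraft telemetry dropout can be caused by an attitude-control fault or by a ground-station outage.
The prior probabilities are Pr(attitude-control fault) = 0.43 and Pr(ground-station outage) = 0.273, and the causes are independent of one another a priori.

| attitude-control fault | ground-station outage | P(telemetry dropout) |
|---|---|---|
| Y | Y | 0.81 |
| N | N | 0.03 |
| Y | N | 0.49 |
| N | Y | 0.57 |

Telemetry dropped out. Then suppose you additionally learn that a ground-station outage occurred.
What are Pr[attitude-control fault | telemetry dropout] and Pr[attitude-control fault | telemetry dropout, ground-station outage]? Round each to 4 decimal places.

Sum P(telemetry dropout|·) weighted by the priors over the 4 (attitude-control fault, ground-station outage) configurations:
  P(telemetry dropout) = 0.03×0.57×0.727 + 0.57×0.57×0.273 + 0.49×0.43×0.727 + 0.81×0.43×0.273
        = 0.012432 + 0.088698 + 0.153179 + 0.095086 = 0.349395
Configurations with attitude-control fault contribute 0.248265, so
  P(attitude-control fault | telemetry dropout) = 0.248265 / 0.349395 ≈ 0.7106

With the extra evidence:
P(telemetry dropout | ground-station outage) = 0.57×0.57 + 0.81×0.43 = 0.324900 + 0.348300 = 0.673200
Of this, 0.348300 comes from 0.81×0.43 (the attitude-control fault=true cases).
P(attitude-control fault | telemetry dropout, ground-station outage) = 0.348300 / 0.673200 ≈ 0.5174
— ground-station outage explains away the evidence for attitude-control fault.

Pr[attitude-control fault | telemetry dropout] ≈ 0.7106; Pr[attitude-control fault | telemetry dropout, ground-station outage] ≈ 0.5174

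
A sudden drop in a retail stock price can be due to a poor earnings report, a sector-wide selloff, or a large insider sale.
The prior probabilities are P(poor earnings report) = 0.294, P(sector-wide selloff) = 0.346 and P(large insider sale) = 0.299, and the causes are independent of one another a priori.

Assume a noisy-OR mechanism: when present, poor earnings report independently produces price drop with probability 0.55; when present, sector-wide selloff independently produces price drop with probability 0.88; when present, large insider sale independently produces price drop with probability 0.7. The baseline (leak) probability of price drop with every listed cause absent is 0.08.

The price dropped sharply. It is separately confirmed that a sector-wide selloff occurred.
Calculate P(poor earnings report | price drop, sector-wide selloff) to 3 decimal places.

Under noisy-OR, P(price drop | causes) = 1 − (1−0.08)·∏(1−qᵢ) over the active causes.
Weight on poor earnings report=true, given the evidence: 0.195855 + 0.086596 = 0.282451
The normalizing constant is 0.8896·0.706·0.701 + 0.96688·0.706·0.299 + 0.95032·0.294·0.701 + 0.985096·0.294·0.299 = 0.926822
Posterior = 0.282451 / 0.926822 ≈ 0.305

P(poor earnings report | price drop, sector-wide selloff) ≈ 0.305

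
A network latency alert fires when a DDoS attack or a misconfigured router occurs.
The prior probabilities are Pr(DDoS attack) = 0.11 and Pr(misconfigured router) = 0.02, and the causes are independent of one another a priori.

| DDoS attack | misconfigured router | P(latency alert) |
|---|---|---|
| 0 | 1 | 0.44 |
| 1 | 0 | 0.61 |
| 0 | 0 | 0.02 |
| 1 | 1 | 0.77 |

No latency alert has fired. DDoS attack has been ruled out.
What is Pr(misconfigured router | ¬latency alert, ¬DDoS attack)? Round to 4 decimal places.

Pr(misconfigured router | ¬latency alert, ¬DDoS attack) ≈ 0.0115

By total probability over both values of misconfigured router:
  P(¬latency alert | ¬DDoS attack) = 0.98·0.98 + 0.56·0.02
        = 0.960400 + 0.011200 = 0.971600
Keeping only the misconfigured router-present terms gives 0.011200, so
  P(misconfigured router | ¬latency alert, ¬DDoS attack) = 0.011200 / 0.971600 ≈ 0.0115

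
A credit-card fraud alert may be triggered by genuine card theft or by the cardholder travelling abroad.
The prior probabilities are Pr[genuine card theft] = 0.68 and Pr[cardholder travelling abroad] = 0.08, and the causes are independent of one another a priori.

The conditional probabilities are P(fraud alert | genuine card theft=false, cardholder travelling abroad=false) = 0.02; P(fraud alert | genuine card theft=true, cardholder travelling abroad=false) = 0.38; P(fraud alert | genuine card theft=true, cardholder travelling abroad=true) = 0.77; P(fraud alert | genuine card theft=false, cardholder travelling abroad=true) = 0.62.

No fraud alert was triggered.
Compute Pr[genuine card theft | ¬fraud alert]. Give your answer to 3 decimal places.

Sum P(¬fraud alert|·) weighted by the priors over the 4 (genuine card theft, cardholder travelling abroad) configurations:
  P(¬fraud alert) = 0.98×0.32×0.92 + 0.38×0.32×0.08 + 0.62×0.68×0.92 + 0.23×0.68×0.08
        = 0.288512 + 0.009728 + 0.387872 + 0.012512 = 0.698624
The terms with genuine card theft present sum to 0.400384, so
  P(genuine card theft | ¬fraud alert) = 0.400384 / 0.698624 ≈ 0.573

Pr[genuine card theft | ¬fraud alert] ≈ 0.573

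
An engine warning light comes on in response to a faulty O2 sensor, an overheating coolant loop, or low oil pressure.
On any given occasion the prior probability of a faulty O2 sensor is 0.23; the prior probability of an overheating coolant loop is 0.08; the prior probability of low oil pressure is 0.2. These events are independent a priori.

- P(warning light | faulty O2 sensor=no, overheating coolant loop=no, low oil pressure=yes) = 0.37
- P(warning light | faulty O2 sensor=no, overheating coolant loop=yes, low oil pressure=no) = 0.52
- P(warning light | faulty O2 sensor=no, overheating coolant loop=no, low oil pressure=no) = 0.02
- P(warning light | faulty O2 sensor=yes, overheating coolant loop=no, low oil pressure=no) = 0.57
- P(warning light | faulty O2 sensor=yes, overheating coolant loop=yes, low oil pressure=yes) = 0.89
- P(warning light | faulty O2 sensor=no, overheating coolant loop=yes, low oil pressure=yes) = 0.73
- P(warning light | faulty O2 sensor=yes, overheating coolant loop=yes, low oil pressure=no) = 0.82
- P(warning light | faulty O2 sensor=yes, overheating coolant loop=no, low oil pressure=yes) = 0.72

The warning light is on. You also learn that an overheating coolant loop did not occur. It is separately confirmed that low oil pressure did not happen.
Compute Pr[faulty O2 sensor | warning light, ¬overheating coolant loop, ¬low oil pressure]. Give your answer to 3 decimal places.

Pr[faulty O2 sensor | warning light, ¬overheating coolant loop, ¬low oil pressure] ≈ 0.895

By total probability over both values of faulty O2 sensor:
  P(warning light | ¬overheating coolant loop, ¬low oil pressure) = 0.02·0.77 + 0.57·0.23
        = 0.015400 + 0.131100 = 0.146500
Configurations with faulty O2 sensor contribute 0.131100, so
  P(faulty O2 sensor | warning light, ¬overheating coolant loop, ¬low oil pressure) = 0.131100 / 0.146500 ≈ 0.895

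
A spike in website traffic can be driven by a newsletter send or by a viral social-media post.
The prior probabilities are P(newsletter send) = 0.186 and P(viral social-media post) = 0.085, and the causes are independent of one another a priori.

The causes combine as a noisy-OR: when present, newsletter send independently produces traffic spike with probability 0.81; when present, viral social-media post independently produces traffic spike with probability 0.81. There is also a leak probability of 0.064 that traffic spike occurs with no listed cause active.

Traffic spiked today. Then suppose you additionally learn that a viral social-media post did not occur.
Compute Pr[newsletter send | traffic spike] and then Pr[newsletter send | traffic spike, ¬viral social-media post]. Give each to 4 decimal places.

Pr[newsletter send | traffic spike] ≈ 0.5975; Pr[newsletter send | traffic spike, ¬viral social-media post] ≈ 0.7459

Under noisy-OR, P(traffic spike | causes) = 1 − (1−0.064)·∏(1−qᵢ) over the active causes.
Numerator (weight on configurations with newsletter send): 0.139923 + 0.015276 = 0.155199
Normalizer over all consistent configurations: 0.064·0.814·0.915 + 0.82216·0.814·0.085 + 0.82216·0.186·0.915 + 0.96621·0.186·0.085 = 0.259752
Posterior = 0.155199 / 0.259752 ≈ 0.5975

Now also conditioning on viral social-media post≠true:
P(traffic spike | ¬viral social-media post) = 0.064*0.814 + 0.82216*0.186 = 0.052096 + 0.152922 = 0.205018
Restricting to configurations with newsletter send present: 0.82216*0.186 = 0.152922.
So P(newsletter send | traffic spike, ¬viral social-media post) = 0.152922/0.205018 ≈ 0.7459.
Ruling out viral social-media post raises the posterior on newsletter send — the flip side of explaining away.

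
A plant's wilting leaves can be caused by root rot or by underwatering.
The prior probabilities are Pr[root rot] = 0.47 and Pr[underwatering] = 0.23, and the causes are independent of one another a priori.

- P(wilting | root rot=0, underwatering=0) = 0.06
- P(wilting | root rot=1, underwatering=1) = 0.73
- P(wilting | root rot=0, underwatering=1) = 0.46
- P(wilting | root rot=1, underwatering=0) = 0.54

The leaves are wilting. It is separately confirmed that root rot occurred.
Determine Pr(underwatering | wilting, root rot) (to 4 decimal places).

Numerator (weight on configurations with underwatering): 0.73·0.23 = 0.167900
Normalizer over all consistent configurations: 0.54·0.77 + 0.73·0.23 = 0.583700
P(underwatering | wilting, root rot) = 0.167900/0.583700 ≈ 0.2876

Pr(underwatering | wilting, root rot) ≈ 0.2876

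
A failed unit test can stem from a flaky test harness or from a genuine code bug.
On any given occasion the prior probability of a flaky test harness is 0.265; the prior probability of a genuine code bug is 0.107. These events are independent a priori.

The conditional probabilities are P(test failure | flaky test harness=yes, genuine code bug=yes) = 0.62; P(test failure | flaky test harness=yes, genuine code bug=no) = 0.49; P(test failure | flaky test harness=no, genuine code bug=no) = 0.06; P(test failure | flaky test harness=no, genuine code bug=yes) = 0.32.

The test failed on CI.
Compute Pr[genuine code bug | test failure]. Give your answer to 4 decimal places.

For the numerator, keep only genuine code bug=true terms: 0.025166 + 0.017580 = 0.042746
Denominator P(test failure): 0.06×0.735×0.893 + 0.32×0.735×0.107 + 0.49×0.265×0.893 + 0.62×0.265×0.107 = 0.198083
Posterior = 0.042746 / 0.198083 ≈ 0.2158

Pr[genuine code bug | test failure] ≈ 0.2158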